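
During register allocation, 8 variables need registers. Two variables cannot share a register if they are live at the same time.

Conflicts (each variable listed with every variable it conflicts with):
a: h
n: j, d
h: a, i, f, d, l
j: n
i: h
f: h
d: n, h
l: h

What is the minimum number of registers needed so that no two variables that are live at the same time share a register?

2

a and h conflict, so at least 2 registers are needed.
2 registers suffice: a=2, n=1, h=1, j=2, i=2, f=2, d=2, l=2. Every pair that conflicts lands in different registers.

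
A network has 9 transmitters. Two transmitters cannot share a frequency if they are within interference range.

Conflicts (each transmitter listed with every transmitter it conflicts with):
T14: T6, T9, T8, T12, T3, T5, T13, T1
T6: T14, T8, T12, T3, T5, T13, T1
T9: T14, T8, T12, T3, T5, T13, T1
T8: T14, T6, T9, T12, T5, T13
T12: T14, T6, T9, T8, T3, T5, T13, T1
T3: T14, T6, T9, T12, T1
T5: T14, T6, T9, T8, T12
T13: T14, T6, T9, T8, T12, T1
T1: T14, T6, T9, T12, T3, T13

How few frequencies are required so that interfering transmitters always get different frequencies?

T14, T6, T8, T12, T13 are mutually in conflict, so at least 5 frequencies are needed.
Using 5 frequencies: T14=2, T6=3, T9=3, T8=5, T12=1, T3=4, T5=4, T13=4, T1=5. Every pair that conflicts lands in different frequencies.

5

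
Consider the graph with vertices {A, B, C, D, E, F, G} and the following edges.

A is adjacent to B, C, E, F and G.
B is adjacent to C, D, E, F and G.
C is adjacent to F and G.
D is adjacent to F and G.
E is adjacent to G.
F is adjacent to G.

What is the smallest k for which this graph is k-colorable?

A, B, C, F, G are pairwise adjacent (a clique of size 5), so at least 5 colors are needed.
5 colors suffice: color 1 → {G}; color 2 → {B}; color 3 → {A, D}; color 4 → {E, F}; color 5 → {C}. Every edge joins two different colors.

5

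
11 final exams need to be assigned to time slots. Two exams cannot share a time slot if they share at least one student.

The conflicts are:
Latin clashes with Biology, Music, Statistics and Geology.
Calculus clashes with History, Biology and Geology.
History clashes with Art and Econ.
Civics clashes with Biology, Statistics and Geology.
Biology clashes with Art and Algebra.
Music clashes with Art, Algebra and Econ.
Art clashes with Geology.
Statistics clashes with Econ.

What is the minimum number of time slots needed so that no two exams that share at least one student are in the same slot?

2

History and Econ conflict, so at least 2 time slots are needed.
A valid assignment using 2 time slots: Latin=2, Calculus=2, History=1, Civics=2, Biology=1, Music=1, Art=2, Algebra=2, Statistics=1, Econ=2, Geology=1. Each listed conflict is separated.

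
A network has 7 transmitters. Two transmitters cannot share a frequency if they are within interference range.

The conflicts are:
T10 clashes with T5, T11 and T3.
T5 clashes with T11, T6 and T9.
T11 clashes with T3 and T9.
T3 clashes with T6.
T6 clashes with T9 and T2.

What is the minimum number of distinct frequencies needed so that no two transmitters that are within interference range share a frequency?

T5, T6, T9 pairwise conflict, so at least 3 frequencies are needed.
3 frequencies suffice: frequency 1 → {T11, T6}; frequency 2 → {T5, T3, T2}; frequency 3 → {T10, T9}. Every pair that conflicts lands in different frequencies.

3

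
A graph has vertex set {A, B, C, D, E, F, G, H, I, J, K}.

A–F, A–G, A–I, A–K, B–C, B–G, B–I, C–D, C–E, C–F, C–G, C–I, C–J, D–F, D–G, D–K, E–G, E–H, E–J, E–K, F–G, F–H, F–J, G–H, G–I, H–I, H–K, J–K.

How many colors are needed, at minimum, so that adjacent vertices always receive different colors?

4

C, D, F, G form a clique, so at least 4 colors are needed.
4 colors suffice: color 1 → {G, K}; color 2 → {A, C, H}; color 3 → {E, F, I}; color 4 → {B, D, J}. No two adjacent vertices share a color.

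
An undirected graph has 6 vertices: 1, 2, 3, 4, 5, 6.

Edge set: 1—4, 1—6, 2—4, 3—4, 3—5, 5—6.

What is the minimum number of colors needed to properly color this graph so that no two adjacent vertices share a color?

The cycle 6-1-4-3-5-6 has odd length 5, so it cannot be 2-colored; at least 3 colors are needed.
3 colors suffice: color red → {4, 6}; color blue → {1, 2, 5}; color green → {3}. Each edge has distinct colors on its endpoints.

3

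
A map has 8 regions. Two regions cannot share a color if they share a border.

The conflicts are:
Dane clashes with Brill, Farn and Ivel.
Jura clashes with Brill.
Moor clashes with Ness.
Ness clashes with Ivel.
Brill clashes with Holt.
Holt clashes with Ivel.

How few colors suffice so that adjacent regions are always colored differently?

Holt and Ivel conflict, so at least 2 colors are needed.
2 colors suffice: color 1 → {Moor, Brill, Farn, Ivel}; color 2 → {Dane, Jura, Ness, Holt}. No two conflicting regions share a color.

2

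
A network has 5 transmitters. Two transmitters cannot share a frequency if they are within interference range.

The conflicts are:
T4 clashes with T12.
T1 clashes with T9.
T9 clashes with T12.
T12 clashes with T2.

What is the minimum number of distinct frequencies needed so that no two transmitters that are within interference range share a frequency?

2

T9 and T12 conflict, so at least 2 frequencies are needed.
2 frequencies suffice: frequency 1 → {T1, T12}; frequency 2 → {T4, T9, T2}. No two conflicting transmitters share a frequency.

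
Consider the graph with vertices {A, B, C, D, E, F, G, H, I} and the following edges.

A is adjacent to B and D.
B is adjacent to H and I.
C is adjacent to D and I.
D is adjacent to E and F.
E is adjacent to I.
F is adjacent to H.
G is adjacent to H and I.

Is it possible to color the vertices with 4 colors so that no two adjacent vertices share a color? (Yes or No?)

Yes

The chromatic number is 3. The cycle D-A-B-I-E-D has odd length 5, so it cannot be 2-colored; at least 3 colors are needed.
3 colors suffice: color red → {D, H, I}; color blue → {B, C, E, F, G}; color green → {A}.
Since 4 ≥ 3, a proper 4-coloring certainly exists.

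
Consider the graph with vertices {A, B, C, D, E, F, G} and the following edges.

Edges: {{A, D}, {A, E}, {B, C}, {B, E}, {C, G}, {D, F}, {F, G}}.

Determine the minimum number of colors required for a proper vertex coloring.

The cycle D-A-E-B-C-G-F-D has odd length 7, so it cannot be 2-colored; at least 3 colors are needed.
3 colors suffice: A=green, B=red, C=blue, D=red, E=blue, F=blue, G=red. No two adjacent vertices share a color.

3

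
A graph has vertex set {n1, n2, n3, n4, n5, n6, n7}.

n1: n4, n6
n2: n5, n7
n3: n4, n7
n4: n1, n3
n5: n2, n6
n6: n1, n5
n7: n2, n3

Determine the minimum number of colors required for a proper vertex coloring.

The cycle n5-n2-n7-n3-n4-n1-n6-n5 has odd length 7, so it cannot be 2-colored; at least 3 colors are needed.
A valid assignment using 3 colors: n1=red, n2=red, n3=red, n4=blue, n5=blue, n6=green, n7=blue. No two adjacent vertices share a color.

3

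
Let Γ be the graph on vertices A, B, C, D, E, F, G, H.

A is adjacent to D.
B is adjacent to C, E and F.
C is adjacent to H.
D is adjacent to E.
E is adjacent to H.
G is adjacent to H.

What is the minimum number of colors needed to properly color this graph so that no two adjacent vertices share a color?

A and D are adjacent, so at least 2 colors are needed.
A valid assignment using 2 colors: A=1, B=2, C=1, D=2, E=1, F=1, G=1, H=2. Every edge joins two different colors.

2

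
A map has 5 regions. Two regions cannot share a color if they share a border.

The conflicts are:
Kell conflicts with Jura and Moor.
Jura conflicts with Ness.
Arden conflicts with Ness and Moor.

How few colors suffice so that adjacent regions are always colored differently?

The cycle Jura-Kell-Moor-Arden-Ness-Jura has odd length 5, so it cannot be 2-colored; at least 3 colors are needed.
3 colors suffice: color 1 → {Jura, Moor}; color 2 → {Kell, Arden}; color 3 → {Ness}. No two conflicting regions share a color.

3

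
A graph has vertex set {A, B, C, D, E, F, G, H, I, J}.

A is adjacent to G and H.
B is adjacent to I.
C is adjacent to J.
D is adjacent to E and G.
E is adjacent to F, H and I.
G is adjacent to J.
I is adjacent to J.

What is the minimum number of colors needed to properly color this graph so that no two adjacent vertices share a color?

3

The cycle A-H-E-D-G-A has odd length 5, so it cannot be 2-colored; at least 3 colors are needed.
One proper 3-coloring: A=3, B=1, C=1, D=2, E=1, F=2, G=1, H=2, I=2, J=3. No two adjacent vertices share a color.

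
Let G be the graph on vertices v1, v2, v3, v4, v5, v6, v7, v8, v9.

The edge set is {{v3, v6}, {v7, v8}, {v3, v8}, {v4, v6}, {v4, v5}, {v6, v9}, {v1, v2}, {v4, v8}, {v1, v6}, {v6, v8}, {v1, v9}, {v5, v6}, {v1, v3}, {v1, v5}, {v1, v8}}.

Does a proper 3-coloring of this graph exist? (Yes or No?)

No

v1, v3, v6, v8 form a clique, so at least 4 colors are needed.
So 3 colors are not enough.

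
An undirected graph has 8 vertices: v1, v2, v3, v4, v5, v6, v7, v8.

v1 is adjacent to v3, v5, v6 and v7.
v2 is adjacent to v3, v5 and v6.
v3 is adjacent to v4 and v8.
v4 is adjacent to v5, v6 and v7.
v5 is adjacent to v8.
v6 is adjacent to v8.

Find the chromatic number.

2

v1 and v6 are adjacent, so at least 2 colors are needed.
2 colors suffice: v1=2, v2=2, v3=1, v4=2, v5=1, v6=1, v7=1, v8=2. No two adjacent vertices share a color.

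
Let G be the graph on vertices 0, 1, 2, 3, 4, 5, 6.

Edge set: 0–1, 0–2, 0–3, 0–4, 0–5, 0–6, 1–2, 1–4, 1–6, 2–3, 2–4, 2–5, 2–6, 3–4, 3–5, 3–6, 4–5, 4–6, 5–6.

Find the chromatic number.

0, 2, 3, 4, 5, 6 form a clique, so at least 6 colors are needed.
6 colors suffice: color a → {2}; color b → {0}; color c → {6}; color d → {4}; color e → {1, 5}; color f → {3}. Every edge joins two different colors.

6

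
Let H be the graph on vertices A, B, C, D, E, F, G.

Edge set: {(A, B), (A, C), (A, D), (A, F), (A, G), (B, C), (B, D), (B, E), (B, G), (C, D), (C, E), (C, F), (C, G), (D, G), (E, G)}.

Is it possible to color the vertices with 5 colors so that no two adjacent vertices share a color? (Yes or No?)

The chromatic number is 5. A, B, C, D, G form a clique, so at least 5 colors are needed.
5 colors suffice: color 1 → {C}; color 2 → {B, F}; color 3 → {A, E}; color 4 → {G}; color 5 → {D}.
That is already a proper 5-coloring.

Yes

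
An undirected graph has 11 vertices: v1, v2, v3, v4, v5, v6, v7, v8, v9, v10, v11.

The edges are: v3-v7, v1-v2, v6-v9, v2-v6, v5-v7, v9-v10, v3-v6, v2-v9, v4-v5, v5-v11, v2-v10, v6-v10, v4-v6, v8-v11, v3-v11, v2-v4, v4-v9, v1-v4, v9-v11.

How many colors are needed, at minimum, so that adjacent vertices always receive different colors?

v2, v6, v9, v10 are mutually adjacent (a clique of size 4), so at least 4 colors are needed.
A valid assignment using 4 colors: v1=2, v2=1, v3=3, v4=4, v5=2, v6=2, v7=1, v8=2, v9=3, v10=4, v11=1. Each edge has distinct colors on its endpoints.

4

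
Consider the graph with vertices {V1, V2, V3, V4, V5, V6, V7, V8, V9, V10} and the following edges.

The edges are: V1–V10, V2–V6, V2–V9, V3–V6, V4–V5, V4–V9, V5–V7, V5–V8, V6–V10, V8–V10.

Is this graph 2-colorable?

No

The cycle V2-V6-V10-V8-V5-V4-V9-V2 has odd length 7, so it cannot be 2-colored; at least 3 colors are needed.
So 2 colors are not enough.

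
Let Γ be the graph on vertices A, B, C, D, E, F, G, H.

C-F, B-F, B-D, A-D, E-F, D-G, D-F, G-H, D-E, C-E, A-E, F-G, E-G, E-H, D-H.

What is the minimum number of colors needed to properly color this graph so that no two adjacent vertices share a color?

4

D, E, G, H form a clique, so at least 4 colors are needed.
4 colors suffice: color 1 → {C, D}; color 2 → {B, E}; color 3 → {A, F, H}; color 4 → {G}. No two adjacent vertices share a color.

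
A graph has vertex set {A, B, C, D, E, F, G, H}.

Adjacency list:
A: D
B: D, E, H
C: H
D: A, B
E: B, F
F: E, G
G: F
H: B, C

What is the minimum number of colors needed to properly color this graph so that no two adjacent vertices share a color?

2

B and H are adjacent, so at least 2 colors are needed.
2 colors suffice: color 1 → {A, B, C, F}; color 2 → {D, E, G, H}. Each edge has distinct colors on its endpoints.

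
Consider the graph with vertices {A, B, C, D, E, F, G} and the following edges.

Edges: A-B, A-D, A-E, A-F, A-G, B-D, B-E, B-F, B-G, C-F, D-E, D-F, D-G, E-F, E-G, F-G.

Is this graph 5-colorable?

A, B, D, E, F, G form a clique, so at least 6 colors are needed.
So 5 colors are not enough.

No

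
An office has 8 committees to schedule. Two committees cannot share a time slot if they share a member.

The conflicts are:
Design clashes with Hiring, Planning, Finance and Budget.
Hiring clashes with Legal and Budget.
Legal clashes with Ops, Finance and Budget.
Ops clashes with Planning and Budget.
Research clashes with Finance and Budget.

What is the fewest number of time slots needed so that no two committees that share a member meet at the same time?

Legal, Ops, Budget all conflict with each other, so at least 3 time slots are needed.
Using 3 time slots: Design=2, Hiring=3, Legal=2, Ops=3, Research=2, Planning=1, Finance=1, Budget=1. Every pair that conflicts lands in different time slots.

3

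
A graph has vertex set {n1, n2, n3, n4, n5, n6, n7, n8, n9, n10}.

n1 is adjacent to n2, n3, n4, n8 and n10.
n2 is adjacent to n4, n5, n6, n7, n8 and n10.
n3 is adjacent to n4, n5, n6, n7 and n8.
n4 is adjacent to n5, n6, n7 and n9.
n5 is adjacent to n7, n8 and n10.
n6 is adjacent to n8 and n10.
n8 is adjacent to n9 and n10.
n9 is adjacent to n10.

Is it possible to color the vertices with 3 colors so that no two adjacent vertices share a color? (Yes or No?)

No

n2, n6, n8, n10 form a clique, so at least 4 colors are needed.
So 3 colors are not enough.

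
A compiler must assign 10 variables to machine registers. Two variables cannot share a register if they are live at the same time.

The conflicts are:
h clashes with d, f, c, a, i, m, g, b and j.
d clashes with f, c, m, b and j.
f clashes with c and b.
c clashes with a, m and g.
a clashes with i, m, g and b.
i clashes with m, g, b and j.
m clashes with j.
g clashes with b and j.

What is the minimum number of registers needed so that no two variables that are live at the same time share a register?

5

h, a, i, g, b pairwise conflict, so at least 5 registers are needed.
Using 5 registers: h=1, d=2, f=3, c=4, a=2, i=4, m=3, g=3, b=5, j=5. No two conflicting variables share a register.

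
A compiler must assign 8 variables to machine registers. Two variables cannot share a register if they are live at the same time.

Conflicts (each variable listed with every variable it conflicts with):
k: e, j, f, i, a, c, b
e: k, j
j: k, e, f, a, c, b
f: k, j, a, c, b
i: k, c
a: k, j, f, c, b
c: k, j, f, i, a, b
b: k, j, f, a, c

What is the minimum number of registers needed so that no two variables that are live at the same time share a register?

6

k, j, f, a, c, b pairwise conflict, so at least 6 registers are needed.
Using 6 registers: k=1, e=3, j=2, f=6, i=2, a=5, c=3, b=4. Each listed conflict is separated.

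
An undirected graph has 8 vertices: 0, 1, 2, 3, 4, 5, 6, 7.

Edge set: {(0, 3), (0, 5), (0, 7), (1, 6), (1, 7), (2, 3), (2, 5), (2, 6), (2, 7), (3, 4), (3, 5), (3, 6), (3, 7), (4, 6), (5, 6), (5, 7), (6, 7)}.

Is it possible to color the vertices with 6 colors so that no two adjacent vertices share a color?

The chromatic number is 5. 2, 3, 5, 6, 7 are mutually adjacent (a clique of size 5), so at least 5 colors are needed.
5 colors suffice: 0=blue, 1=green, 2=purple, 3=green, 4=red, 5=yellow, 6=blue, 7=red.
Since 6 ≥ 5, a proper 6-coloring certainly exists.

Yes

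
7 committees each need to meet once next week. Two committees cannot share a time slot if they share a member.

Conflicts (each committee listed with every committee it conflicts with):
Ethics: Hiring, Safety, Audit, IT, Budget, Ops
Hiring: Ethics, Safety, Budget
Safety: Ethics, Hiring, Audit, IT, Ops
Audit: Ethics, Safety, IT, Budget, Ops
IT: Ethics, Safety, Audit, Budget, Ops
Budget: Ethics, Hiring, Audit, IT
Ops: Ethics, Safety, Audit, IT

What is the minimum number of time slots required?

Ethics, Safety, Audit, IT, Ops are mutually in conflict, so at least 5 time slots are needed.
A valid assignment using 5 time slots: Ethics=1, Hiring=2, Safety=3, Audit=4, IT=2, Budget=3, Ops=5. Every pair that conflicts lands in different time slots.

5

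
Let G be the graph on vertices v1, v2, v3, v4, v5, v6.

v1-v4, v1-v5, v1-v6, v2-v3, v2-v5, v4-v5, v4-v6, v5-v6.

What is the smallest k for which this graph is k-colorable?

4

v1, v4, v5, v6 form a clique, so at least 4 colors are needed.
4 colors suffice: color 1 → {v3, v5}; color 2 → {v2, v4}; color 3 → {v1}; color 4 → {v6}. Each edge has distinct colors on its endpoints.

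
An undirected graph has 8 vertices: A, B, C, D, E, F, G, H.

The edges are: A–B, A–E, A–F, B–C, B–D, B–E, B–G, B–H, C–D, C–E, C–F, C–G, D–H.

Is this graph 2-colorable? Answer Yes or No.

A, B, E are mutually adjacent, so at least 3 colors are needed.
So 2 colors are not enough.

No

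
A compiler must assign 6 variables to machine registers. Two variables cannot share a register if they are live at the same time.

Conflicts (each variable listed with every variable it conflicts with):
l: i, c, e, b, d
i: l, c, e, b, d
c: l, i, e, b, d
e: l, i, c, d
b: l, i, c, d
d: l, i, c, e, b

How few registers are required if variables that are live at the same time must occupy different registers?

l, i, c, b, d are mutually in conflict, so at least 5 registers are needed.
Using 5 registers: l=1, i=3, c=2, e=5, b=5, d=4. Every pair that conflicts lands in different registers.

5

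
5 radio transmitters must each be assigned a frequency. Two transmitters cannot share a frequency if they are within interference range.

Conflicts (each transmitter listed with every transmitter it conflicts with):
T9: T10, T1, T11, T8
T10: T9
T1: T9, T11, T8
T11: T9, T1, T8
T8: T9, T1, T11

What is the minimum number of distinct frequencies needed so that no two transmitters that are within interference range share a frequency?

4

T9, T1, T11, T8 all conflict with each other, so at least 4 frequencies are needed.
A valid assignment using 4 frequencies: T9=1, T10=2, T1=4, T11=3, T8=2. No two conflicting transmitters share a frequency.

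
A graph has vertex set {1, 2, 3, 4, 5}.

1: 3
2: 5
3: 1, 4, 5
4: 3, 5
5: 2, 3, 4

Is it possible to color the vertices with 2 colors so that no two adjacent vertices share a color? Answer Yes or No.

No

3, 4, 5 are mutually adjacent, so at least 3 colors are needed.
So 2 colors are not enough.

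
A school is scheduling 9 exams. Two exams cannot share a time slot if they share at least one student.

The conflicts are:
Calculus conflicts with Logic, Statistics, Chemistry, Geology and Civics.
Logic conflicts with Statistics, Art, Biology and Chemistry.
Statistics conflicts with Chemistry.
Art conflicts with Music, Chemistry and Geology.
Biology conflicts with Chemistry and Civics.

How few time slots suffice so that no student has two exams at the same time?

Calculus, Logic, Statistics, Chemistry pairwise conflict, so at least 4 time slots are needed.
A valid assignment using 4 time slots: Calculus=3, Logic=2, Statistics=4, Art=3, Biology=3, Music=1, Chemistry=1, Geology=1, Civics=1. Each listed conflict is separated.

4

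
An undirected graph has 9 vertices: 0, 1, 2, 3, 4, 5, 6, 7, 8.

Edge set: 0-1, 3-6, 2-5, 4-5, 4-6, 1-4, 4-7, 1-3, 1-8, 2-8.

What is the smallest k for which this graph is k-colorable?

3

The cycle 4-5-2-8-1-4 has odd length 5, so it cannot be 2-colored; at least 3 colors are needed.
3 colors suffice: 0=red, 1=blue, 2=red, 3=red, 4=red, 5=blue, 6=blue, 7=blue, 8=green. Each edge has distinct colors on its endpoints.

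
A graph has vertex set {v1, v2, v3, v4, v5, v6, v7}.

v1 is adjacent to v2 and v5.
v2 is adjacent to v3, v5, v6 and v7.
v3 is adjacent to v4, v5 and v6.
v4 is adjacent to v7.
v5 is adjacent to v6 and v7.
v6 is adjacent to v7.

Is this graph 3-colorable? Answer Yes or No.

v2, v3, v5, v6 form a clique, so at least 4 colors are needed.
So 3 colors are not enough.

No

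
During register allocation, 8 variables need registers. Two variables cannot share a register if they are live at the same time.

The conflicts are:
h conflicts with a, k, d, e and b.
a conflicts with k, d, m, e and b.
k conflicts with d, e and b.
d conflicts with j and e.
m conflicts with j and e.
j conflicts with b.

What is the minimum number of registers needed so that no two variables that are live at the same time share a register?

h, a, k, d, e are mutually in conflict, so at least 5 registers are needed.
5 registers suffice: register 1 → {a, j}; register 2 → {e, b}; register 3 → {k, m}; register 4 → {h}; register 5 → {d}. No two conflicting variables share a register.

5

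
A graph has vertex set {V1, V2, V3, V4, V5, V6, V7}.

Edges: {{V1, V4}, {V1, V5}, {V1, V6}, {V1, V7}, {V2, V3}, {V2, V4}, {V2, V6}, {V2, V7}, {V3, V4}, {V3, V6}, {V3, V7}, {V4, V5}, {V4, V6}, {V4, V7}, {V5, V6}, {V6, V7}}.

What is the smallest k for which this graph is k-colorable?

5

V2, V3, V4, V6, V7 are pairwise adjacent (a clique of size 5), so at least 5 colors are needed.
5 colors suffice: color 1 → {V4}; color 2 → {V6}; color 3 → {V5, V7}; color 4 → {V1, V3}; color 5 → {V2}. No two adjacent vertices share a color.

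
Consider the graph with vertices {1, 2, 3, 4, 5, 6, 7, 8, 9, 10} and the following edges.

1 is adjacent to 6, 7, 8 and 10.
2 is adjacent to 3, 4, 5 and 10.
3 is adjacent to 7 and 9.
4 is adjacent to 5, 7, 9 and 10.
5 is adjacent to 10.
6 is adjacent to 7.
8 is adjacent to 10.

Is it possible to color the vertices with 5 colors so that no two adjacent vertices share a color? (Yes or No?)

Yes

The chromatic number is 4. 2, 4, 5, 10 are mutually adjacent (a clique of size 4), so at least 4 colors are needed.
4 colors suffice: color a → {7, 9, 10}; color b → {1, 3, 4}; color c → {2, 6, 8}; color d → {5}.
Since 5 ≥ 4, a proper 5-coloring certainly exists.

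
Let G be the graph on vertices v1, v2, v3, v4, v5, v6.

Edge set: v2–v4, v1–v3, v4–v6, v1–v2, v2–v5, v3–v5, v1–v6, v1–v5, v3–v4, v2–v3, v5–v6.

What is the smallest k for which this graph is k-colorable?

v1, v2, v3, v5 are mutually adjacent (a clique of size 4), so at least 4 colors are needed.
4 colors suffice: v1=Y, v2=R, v3=G, v4=B, v5=B, v6=R. No two adjacent vertices share a color.

4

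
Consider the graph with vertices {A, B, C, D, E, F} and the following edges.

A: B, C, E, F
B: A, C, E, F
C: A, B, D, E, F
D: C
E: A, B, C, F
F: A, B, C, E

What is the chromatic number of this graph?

5

A, B, C, E, F form a clique, so at least 5 colors are needed.
One proper 5-coloring: A=5, B=3, C=1, D=2, E=2, F=4. No two adjacent vertices share a color.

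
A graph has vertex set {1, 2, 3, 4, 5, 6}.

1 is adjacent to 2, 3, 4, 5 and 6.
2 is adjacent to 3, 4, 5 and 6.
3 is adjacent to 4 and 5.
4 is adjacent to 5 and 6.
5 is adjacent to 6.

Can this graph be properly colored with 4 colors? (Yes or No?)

1, 2, 3, 4, 5 are mutually adjacent (a clique of size 5), so at least 5 colors are needed.
So 4 colors are not enough.

No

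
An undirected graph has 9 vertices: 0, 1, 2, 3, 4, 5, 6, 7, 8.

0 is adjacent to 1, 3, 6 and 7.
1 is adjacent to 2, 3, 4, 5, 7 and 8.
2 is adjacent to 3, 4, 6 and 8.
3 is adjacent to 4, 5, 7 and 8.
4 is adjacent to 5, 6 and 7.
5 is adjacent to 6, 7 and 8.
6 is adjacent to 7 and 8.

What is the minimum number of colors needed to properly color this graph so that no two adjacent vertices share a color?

1, 3, 4, 5, 7 form a clique, so at least 5 colors are needed.
5 colors suffice: 0=c, 1=a, 2=c, 3=b, 4=d, 5=c, 6=a, 7=e, 8=d. Every edge joins two different colors.

5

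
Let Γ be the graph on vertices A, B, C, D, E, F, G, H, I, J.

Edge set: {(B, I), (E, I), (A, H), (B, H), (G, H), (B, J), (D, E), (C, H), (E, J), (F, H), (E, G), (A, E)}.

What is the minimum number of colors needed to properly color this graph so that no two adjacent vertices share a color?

The cycle E-A-H-B-I-E has odd length 5, so it cannot be 2-colored; at least 3 colors are needed.
3 colors suffice: A=2, B=2, C=2, D=2, E=1, F=2, G=2, H=1, I=3, J=3. No two adjacent vertices share a color.

3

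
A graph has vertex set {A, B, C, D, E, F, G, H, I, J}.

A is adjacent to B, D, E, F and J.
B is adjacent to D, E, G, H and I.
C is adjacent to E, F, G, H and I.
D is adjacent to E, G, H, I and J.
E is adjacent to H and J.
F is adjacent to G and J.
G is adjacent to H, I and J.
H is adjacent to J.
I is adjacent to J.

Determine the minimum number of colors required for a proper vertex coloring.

4

B, D, G, H are pairwise adjacent (a clique of size 4), so at least 4 colors are needed.
A valid assignment using 4 colors: A=yellow, B=red, C=red, D=blue, E=green, F=blue, G=green, H=yellow, I=yellow, J=red. No two adjacent vertices share a color.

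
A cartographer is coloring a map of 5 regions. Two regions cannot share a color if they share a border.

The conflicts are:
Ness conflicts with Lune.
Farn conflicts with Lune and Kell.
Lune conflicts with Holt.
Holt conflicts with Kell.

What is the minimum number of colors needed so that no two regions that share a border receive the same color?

Farn and Kell conflict, so at least 2 colors are needed.
A valid assignment using 2 colors: Ness=2, Farn=2, Lune=1, Holt=2, Kell=1. Every pair that conflicts lands in different colors.

2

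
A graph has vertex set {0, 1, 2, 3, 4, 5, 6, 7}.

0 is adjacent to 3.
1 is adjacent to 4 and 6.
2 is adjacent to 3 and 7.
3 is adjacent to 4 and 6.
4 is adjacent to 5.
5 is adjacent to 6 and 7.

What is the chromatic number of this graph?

The cycle 7-5-4-3-2-7 has odd length 5, so it cannot be 2-colored; at least 3 colors are needed.
3 colors suffice: color red → {1, 3, 5}; color blue → {0, 4, 6, 7}; color green → {2}. Each edge has distinct colors on its endpoints.

3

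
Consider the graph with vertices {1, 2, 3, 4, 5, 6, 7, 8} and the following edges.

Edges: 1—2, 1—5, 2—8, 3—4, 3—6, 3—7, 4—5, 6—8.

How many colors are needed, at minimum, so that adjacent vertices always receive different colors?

The cycle 4-5-1-2-8-6-3-4 has odd length 7, so it cannot be 2-colored; at least 3 colors are needed.
A valid assignment using 3 colors: 1=blue, 2=red, 3=red, 4=blue, 5=red, 6=blue, 7=blue, 8=green. Every edge joins two different colors.

3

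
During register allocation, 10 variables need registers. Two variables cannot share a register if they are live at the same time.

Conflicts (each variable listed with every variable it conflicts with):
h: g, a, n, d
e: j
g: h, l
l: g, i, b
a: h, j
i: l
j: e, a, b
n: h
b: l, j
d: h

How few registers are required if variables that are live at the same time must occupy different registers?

h and g conflict, so at least 2 registers are needed.
Using 2 registers: h=1, e=2, g=2, l=1, a=2, i=2, j=1, n=2, b=2, d=2. Every pair that conflicts lands in different registers.

2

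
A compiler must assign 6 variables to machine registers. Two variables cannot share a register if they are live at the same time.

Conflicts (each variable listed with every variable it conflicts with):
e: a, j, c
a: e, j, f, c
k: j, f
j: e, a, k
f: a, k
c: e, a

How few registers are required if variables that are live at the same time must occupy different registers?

e, a, c are mutually in conflict, so at least 3 registers are needed.
Using 3 registers: e=2, a=1, k=1, j=3, f=2, c=3. No two conflicting variables share a register.

3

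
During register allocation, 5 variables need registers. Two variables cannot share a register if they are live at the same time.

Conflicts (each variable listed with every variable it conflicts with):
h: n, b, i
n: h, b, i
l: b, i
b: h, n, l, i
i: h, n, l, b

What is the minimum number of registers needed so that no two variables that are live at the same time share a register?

4

h, n, b, i pairwise conflict, so at least 4 registers are needed.
4 registers suffice: register 1 → {i}; register 2 → {b}; register 3 → {n, l}; register 4 → {h}. No two conflicting variables share a register.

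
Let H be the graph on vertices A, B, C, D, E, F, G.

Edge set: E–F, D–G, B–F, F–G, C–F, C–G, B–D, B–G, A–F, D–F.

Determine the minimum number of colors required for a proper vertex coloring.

B, D, F, G form a clique, so at least 4 colors are needed.
A valid assignment using 4 colors: A=2, B=4, C=3, D=3, E=2, F=1, G=2. Every edge joins two different colors.

4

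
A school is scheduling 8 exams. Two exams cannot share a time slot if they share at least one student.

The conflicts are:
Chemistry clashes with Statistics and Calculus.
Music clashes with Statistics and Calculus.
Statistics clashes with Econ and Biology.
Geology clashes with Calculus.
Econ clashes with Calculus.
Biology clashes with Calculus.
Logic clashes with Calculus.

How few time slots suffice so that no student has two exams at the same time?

Logic and Calculus conflict, so at least 2 time slots are needed.
2 time slots suffice: Chemistry=2, Music=2, Statistics=1, Geology=2, Econ=2, Biology=2, Logic=2, Calculus=1. Each listed conflict is separated.

2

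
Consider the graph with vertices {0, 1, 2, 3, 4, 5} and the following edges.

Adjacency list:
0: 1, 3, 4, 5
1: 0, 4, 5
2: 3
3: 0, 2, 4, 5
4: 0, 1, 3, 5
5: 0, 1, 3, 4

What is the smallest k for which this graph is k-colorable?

0, 1, 4, 5 are pairwise adjacent (a clique of size 4), so at least 4 colors are needed.
A valid assignment using 4 colors: 0=blue, 1=yellow, 2=red, 3=yellow, 4=green, 5=red. No two adjacent vertices share a color.

4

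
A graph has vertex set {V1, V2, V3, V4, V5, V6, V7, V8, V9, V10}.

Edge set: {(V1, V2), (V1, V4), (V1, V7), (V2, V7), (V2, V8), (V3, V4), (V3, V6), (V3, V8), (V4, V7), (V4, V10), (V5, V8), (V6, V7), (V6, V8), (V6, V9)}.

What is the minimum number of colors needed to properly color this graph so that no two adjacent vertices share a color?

V3, V6, V8 are pairwise adjacent, so at least 3 colors are needed.
3 colors suffice: color 1 → {V2, V4, V5, V6}; color 2 → {V7, V8, V9, V10}; color 3 → {V1, V3}. No two adjacent vertices share a color.

3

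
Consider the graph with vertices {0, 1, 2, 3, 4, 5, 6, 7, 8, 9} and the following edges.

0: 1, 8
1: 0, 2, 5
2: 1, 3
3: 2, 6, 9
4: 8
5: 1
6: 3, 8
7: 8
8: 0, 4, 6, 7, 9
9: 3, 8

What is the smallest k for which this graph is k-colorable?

2

0 and 1 are adjacent, so at least 2 colors are needed.
A valid assignment using 2 colors: 0=b, 1=a, 2=b, 3=a, 4=b, 5=b, 6=b, 7=b, 8=a, 9=b. Every edge joins two different colors.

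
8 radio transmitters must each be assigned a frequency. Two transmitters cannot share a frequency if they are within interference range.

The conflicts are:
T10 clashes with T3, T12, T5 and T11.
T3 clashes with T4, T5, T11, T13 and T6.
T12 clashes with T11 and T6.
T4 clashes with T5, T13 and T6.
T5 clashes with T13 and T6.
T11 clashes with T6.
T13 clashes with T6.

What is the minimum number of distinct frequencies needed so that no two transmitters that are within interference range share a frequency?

T3, T4, T5, T13, T6 all conflict with each other, so at least 5 frequencies are needed.
5 frequencies suffice: T10=2, T3=1, T12=1, T4=5, T5=3, T11=3, T13=4, T6=2. Every pair that conflicts lands in different frequencies.

5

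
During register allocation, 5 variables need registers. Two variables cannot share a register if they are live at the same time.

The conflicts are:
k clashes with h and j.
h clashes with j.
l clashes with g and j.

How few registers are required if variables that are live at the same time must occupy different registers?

k, h, j pairwise conflict, so at least 3 registers are needed.
Using 3 registers: k=3, h=2, l=2, g=1, j=1. Every pair that conflicts lands in different registers.

3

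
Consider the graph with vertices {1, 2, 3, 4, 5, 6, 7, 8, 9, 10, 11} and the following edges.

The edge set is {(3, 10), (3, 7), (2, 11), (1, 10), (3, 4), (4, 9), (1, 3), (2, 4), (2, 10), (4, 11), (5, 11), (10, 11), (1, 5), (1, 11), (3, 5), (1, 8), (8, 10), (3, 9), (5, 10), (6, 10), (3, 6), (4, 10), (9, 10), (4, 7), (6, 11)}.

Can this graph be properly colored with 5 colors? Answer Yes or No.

Yes

The chromatic number is 4. 1, 3, 5, 10 form a clique, so at least 4 colors are needed.
4 colors suffice: color red → {7, 10}; color blue → {3, 8, 11}; color green → {1, 4, 6}; color yellow → {2, 5, 9}.
Since 5 ≥ 4, a proper 5-coloring certainly exists.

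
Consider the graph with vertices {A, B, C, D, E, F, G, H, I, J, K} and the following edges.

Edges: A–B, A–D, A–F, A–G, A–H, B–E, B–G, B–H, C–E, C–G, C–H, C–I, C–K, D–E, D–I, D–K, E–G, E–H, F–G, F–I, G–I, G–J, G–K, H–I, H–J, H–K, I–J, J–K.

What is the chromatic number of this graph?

A, F, G are mutually adjacent, so at least 3 colors are needed.
3 colors suffice: color 1 → {D, G, H}; color 2 → {A, E, I, K}; color 3 → {B, C, F, J}. Every edge joins two different colors.

3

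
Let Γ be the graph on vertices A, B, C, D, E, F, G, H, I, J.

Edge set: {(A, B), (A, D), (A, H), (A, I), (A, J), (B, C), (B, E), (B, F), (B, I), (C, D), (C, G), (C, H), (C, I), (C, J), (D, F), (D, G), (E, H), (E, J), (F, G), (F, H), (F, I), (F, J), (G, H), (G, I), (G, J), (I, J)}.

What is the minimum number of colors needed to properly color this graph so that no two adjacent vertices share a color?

C, G, I, J are mutually adjacent (a clique of size 4), so at least 4 colors are needed.
One proper 4-coloring: A=green, B=blue, C=yellow, D=red, E=green, F=yellow, G=green, H=red, I=red, J=blue. No two adjacent vertices share a color.

4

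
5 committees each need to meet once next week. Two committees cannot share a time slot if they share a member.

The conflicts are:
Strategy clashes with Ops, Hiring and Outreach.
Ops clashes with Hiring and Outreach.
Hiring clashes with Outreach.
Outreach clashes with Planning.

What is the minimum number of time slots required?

Strategy, Ops, Hiring, Outreach all conflict with each other, so at least 4 time slots are needed.
4 time slots suffice: time slot 1 → {Outreach}; time slot 2 → {Strategy, Planning}; time slot 3 → {Hiring}; time slot 4 → {Ops}. Each listed conflict is separated.

4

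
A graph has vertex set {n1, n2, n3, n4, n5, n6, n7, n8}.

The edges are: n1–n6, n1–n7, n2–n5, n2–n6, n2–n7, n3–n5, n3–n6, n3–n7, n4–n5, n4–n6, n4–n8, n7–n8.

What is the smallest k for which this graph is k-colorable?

The cycle n3-n5-n4-n8-n7-n3 has odd length 5, so it cannot be 2-colored; at least 3 colors are needed.
3 colors suffice: n1=blue, n2=blue, n3=blue, n4=blue, n5=red, n6=red, n7=red, n8=green. No two adjacent vertices share a color.

3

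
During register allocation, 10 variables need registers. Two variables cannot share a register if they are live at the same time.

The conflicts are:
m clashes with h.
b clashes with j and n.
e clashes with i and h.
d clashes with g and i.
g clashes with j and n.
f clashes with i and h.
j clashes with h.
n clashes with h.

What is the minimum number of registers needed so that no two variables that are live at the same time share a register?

2

e and i conflict, so at least 2 registers are needed.
2 registers suffice: m=2, b=1, e=2, d=2, g=1, f=2, j=2, i=1, n=2, h=1. Every pair that conflicts lands in different registers.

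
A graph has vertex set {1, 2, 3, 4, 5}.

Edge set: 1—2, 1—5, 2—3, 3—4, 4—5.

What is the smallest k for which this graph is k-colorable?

3

The cycle 2-3-4-5-1-2 has odd length 5, so it cannot be 2-colored; at least 3 colors are needed.
3 colors suffice: 1=blue, 2=red, 3=blue, 4=red, 5=green. Each edge has distinct colors on its endpoints.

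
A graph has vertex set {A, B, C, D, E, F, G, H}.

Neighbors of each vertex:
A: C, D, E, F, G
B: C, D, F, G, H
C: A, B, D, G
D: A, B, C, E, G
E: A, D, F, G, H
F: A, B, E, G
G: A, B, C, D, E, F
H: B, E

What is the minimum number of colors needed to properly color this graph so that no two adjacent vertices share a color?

4

B, C, D, G are mutually adjacent (a clique of size 4), so at least 4 colors are needed.
4 colors suffice: color 1 → {G, H}; color 2 → {A, B}; color 3 → {C, E}; color 4 → {D, F}. Each edge has distinct colors on its endpoints.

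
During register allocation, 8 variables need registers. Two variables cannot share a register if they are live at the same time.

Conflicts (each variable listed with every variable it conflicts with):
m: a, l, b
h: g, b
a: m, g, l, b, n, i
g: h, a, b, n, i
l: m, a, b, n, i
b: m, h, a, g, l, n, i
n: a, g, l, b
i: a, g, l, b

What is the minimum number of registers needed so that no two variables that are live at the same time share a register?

a, g, b, n all conflict with each other, so at least 4 registers are needed.
A valid assignment using 4 registers: m=4, h=2, a=2, g=3, l=3, b=1, n=4, i=4. Each listed conflict is separated.

4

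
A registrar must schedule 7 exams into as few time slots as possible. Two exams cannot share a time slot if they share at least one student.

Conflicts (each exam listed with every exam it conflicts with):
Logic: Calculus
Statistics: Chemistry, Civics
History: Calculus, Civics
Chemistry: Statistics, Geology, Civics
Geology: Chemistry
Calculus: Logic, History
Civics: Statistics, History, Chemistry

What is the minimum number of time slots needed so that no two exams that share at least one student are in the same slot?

3

Statistics, Chemistry, Civics all conflict with each other, so at least 3 time slots are needed.
3 time slots suffice: time slot 1 → {Geology, Calculus, Civics}; time slot 2 → {Logic, History, Chemistry}; time slot 3 → {Statistics}. Every pair that conflicts lands in different time slots.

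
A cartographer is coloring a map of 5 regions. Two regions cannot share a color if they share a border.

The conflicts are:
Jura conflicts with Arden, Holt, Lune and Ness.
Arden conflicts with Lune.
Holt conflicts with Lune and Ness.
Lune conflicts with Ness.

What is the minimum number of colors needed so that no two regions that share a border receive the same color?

Jura, Holt, Lune, Ness are mutually in conflict, so at least 4 colors are needed.
4 colors suffice: Jura=2, Arden=3, Holt=3, Lune=1, Ness=4. Every pair that conflicts lands in different colors.

4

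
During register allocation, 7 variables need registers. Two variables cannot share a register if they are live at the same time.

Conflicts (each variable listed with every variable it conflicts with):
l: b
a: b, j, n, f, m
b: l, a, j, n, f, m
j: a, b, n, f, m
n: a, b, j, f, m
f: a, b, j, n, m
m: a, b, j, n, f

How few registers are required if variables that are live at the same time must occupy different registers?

a, b, j, n, f, m pairwise conflict, so at least 6 registers are needed.
6 registers suffice: register 1 → {b}; register 2 → {l, j}; register 3 → {a}; register 4 → {m}; register 5 → {f}; register 6 → {n}. No two conflicting variables share a register.

6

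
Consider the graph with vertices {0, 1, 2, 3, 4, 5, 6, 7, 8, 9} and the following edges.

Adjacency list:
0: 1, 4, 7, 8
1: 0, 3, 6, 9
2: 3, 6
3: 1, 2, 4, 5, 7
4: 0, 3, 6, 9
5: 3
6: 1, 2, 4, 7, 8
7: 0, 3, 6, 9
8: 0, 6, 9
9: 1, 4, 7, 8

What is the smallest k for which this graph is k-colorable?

2

2 and 3 are adjacent, so at least 2 colors are needed.
2 colors suffice: color red → {0, 3, 6, 9}; color blue → {1, 2, 4, 5, 7, 8}. Each edge has distinct colors on its endpoints.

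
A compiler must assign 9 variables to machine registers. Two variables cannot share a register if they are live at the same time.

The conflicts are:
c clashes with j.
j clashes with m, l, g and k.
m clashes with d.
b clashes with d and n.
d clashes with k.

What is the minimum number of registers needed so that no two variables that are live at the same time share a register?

2

j and g conflict, so at least 2 registers are needed.
2 registers suffice: register 1 → {j, d, n}; register 2 → {c, m, l, b, g, k}. No two conflicting variables share a register.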